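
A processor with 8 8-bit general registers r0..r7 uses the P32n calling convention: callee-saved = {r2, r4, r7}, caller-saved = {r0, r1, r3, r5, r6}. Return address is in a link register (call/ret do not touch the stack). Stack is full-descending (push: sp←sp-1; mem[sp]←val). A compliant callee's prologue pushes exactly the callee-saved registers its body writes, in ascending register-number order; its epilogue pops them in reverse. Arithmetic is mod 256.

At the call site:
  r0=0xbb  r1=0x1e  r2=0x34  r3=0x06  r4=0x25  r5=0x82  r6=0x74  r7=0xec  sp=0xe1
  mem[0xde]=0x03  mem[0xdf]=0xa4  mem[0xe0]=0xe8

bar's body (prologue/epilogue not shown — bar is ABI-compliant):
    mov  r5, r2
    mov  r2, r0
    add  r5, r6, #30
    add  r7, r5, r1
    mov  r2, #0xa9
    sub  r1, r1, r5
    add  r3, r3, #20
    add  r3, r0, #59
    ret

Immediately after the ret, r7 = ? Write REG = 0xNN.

REG = 0xec

prologue: push r2 → mem[0xe0]=0x34, sp=0xe0
prologue: push r7 → mem[0xdf]=0xec, sp=0xdf
body[0] mov  r5, r2 → r5=0x34
body[1] mov  r2, r0 → r2=0xbb
body[2] add  r5, r6, #30 → r5=0x92
body[3] add  r7, r5, r1 → r7=0xb0
body[4] mov  r2, #0xa9 → r2=0xa9
body[5] sub  r1, r1, r5 → r1=0x8c
body[6] add  r3, r3, #20 → r3=0x1a
body[7] add  r3, r0, #59 → r3=0xf6
epilogue: pop r7=0xec, sp=0xe0
epilogue: pop r2=0x34, sp=0xe1
r7 is callee-saved → restored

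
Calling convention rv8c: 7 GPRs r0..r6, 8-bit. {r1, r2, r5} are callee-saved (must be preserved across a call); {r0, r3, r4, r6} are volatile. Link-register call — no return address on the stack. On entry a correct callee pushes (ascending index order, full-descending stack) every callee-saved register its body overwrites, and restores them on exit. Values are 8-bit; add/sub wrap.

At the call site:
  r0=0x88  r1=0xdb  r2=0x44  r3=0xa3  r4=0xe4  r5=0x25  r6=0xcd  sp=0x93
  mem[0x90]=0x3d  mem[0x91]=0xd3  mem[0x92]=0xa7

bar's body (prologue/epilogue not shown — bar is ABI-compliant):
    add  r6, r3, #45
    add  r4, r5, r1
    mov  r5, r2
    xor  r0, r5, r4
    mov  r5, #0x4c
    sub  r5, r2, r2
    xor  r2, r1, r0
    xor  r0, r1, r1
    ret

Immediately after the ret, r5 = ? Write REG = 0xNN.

prologue: push r2 -> mem[0x92]=0x44, sp=0x92
prologue: push r5 -> mem[0x91]=0x25, sp=0x91
body[0] add  r6, r3, #45 -> r6=0xd0
body[1] add  r4, r5, r1 -> r4=0x00
body[2] mov  r5, r2 -> r5=0x44
body[3] xor  r0, r5, r4 -> r0=0x44
body[4] mov  r5, #0x4c -> r5=0x4c
body[5] sub  r5, r2, r2 -> r5=0x00
body[6] xor  r2, r1, r0 -> r2=0x9f
body[7] xor  r0, r1, r1 -> r0=0x00
epilogue: pop r5=0x25, sp=0x92
epilogue: pop r2=0x44, sp=0x93
r5 is callee-saved -> restored

REG = 0x25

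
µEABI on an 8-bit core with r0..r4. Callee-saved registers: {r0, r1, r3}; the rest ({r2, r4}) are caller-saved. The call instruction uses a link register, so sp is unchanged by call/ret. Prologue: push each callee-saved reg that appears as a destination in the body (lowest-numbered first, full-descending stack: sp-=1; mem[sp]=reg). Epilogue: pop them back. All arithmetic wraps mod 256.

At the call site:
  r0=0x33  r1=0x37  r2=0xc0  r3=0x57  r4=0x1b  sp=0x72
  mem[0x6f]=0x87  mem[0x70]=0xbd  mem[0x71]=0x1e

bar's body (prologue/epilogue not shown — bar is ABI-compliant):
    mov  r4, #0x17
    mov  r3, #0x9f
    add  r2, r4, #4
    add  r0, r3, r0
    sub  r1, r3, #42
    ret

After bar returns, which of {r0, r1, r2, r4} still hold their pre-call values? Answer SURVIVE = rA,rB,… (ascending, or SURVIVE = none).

SURVIVE = r0,r1

prologue: push r0 -> mem[0x71]=0x33, sp=0x71
prologue: push r1 -> mem[0x70]=0x37, sp=0x70
prologue: push r3 -> mem[0x6f]=0x57, sp=0x6f
body[0] mov  r4, #0x17 -> r4=0x17
body[1] mov  r3, #0x9f -> r3=0x9f
body[2] add  r2, r4, #4 -> r2=0x1b
body[3] add  r0, r3, r0 -> r0=0xd2
body[4] sub  r1, r3, #42 -> r1=0x75
epilogue: pop r3=0x57, sp=0x70
epilogue: pop r1=0x37, sp=0x71
epilogue: pop r0=0x33, sp=0x72
r0: callee-saved, written=True
r1: callee-saved, written=True
r2: caller-saved, written=True
r4: caller-saved, written=True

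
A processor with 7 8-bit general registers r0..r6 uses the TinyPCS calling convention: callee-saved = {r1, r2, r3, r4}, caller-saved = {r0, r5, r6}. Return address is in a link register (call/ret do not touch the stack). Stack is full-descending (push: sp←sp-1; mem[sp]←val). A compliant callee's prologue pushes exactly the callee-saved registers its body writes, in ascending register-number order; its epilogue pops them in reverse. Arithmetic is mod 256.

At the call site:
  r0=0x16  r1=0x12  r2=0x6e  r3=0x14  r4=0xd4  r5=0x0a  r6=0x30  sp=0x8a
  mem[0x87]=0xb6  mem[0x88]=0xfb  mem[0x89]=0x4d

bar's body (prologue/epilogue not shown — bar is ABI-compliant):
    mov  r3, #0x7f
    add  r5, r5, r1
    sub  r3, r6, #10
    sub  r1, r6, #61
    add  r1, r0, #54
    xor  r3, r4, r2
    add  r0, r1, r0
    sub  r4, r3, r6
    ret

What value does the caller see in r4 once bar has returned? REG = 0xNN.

prologue: push r1 → mem[0x89]=0x12, sp=0x89
prologue: push r3 → mem[0x88]=0x14, sp=0x88
prologue: push r4 → mem[0x87]=0xd4, sp=0x87
body[0] mov  r3, #0x7f → r3=0x7f
body[1] add  r5, r5, r1 → r5=0x1c
body[2] sub  r3, r6, #10 → r3=0x26
body[3] sub  r1, r6, #61 → r1=0xf3
body[4] add  r1, r0, #54 → r1=0x4c
body[5] xor  r3, r4, r2 → r3=0xba
body[6] add  r0, r1, r0 → r0=0x62
body[7] sub  r4, r3, r6 → r4=0x8a
epilogue: pop r4=0xd4, sp=0x88
epilogue: pop r3=0x14, sp=0x89
epilogue: pop r1=0x12, sp=0x8a
r4 is callee-saved → restored

REG = 0xd4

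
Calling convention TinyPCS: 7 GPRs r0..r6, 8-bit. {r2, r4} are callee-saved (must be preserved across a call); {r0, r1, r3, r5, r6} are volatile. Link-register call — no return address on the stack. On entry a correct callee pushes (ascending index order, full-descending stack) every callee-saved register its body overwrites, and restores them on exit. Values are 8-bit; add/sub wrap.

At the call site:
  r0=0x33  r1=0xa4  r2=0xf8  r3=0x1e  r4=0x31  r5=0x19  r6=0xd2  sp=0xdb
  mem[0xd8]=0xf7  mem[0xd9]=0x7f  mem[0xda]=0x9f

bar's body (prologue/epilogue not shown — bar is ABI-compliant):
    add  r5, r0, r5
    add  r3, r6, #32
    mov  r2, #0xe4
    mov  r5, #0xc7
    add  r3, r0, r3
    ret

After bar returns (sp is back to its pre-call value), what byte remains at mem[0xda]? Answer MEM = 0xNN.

MEM = 0xf8

prologue: push r2 → mem[0xda]=0xf8, sp=0xda
body[0] add  r5, r0, r5 → r5=0x4c
body[1] add  r3, r6, #32 → r3=0xf2
body[2] mov  r2, #0xe4 → r2=0xe4
body[3] mov  r5, #0xc7 → r5=0xc7
body[4] add  r3, r0, r3 → r3=0x25
epilogue: pop r2=0xf8, sp=0xdb
prologue pushed ['r2'] at ['0xda']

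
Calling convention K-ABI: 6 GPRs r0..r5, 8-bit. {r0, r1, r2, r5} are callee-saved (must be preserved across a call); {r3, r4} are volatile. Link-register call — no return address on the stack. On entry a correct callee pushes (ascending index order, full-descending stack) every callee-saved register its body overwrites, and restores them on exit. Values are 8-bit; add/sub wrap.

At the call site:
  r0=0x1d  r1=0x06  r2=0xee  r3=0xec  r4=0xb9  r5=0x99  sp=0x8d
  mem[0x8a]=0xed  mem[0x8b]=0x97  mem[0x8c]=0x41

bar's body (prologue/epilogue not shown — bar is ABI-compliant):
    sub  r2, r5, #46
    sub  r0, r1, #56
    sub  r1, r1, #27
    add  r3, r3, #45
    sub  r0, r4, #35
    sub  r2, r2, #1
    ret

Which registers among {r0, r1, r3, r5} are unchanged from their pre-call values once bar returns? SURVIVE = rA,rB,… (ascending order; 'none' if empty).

prologue: push r0 -> mem[0x8c]=0x1d, sp=0x8c
prologue: push r1 -> mem[0x8b]=0x06, sp=0x8b
prologue: push r2 -> mem[0x8a]=0xee, sp=0x8a
body[0] sub  r2, r5, #46 -> r2=0x6b
body[1] sub  r0, r1, #56 -> r0=0xce
body[2] sub  r1, r1, #27 -> r1=0xeb
body[3] add  r3, r3, #45 -> r3=0x19
body[4] sub  r0, r4, #35 -> r0=0x96
body[5] sub  r2, r2, #1 -> r2=0x6a
epilogue: pop r2=0xee, sp=0x8b
epilogue: pop r1=0x06, sp=0x8c
epilogue: pop r0=0x1d, sp=0x8d
r0: callee-saved, written=True
r1: callee-saved, written=True
r3: caller-saved, written=True
r5: callee-saved, written=False

SURVIVE = r0,r1,r5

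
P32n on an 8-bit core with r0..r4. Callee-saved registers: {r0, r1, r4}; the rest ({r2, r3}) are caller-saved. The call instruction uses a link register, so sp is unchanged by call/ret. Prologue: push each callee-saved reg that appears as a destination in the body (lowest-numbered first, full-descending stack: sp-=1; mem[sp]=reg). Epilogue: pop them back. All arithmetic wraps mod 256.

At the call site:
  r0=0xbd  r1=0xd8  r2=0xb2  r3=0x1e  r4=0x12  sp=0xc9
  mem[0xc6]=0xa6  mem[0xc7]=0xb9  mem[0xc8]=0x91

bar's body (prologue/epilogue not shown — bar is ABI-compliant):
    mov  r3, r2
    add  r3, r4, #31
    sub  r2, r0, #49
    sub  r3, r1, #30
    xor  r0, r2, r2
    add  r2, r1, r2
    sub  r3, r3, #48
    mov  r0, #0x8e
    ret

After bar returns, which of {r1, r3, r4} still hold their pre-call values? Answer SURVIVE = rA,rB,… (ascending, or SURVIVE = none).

prologue: push r0 → mem[0xc8]=0xbd, sp=0xc8
body[0] mov  r3, r2 → r3=0xb2
body[1] add  r3, r4, #31 → r3=0x31
body[2] sub  r2, r0, #49 → r2=0x8c
body[3] sub  r3, r1, #30 → r3=0xba
body[4] xor  r0, r2, r2 → r0=0x00
body[5] add  r2, r1, r2 → r2=0x64
body[6] sub  r3, r3, #48 → r3=0x8a
body[7] mov  r0, #0x8e → r0=0x8e
epilogue: pop r0=0xbd, sp=0xc9
r1: callee-saved, written=False
r3: caller-saved, written=True
r4: callee-saved, written=False

SURVIVE = r1,r4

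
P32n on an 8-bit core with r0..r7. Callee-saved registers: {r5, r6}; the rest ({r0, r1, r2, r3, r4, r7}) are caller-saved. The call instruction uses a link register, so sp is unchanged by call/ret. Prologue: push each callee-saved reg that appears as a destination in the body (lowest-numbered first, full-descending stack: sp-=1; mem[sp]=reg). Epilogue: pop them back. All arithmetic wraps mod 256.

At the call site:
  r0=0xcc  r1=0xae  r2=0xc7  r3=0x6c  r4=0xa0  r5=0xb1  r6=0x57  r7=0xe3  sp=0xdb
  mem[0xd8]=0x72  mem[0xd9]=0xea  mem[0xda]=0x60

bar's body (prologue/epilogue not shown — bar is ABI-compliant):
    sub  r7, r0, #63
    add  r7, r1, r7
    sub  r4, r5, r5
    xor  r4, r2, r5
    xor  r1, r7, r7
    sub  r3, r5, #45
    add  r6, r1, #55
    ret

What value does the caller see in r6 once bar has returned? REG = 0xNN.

REG = 0x57

prologue: push r6 → mem[0xda]=0x57, sp=0xda
body[0] sub  r7, r0, #63 → r7=0x8d
body[1] add  r7, r1, r7 → r7=0x3b
body[2] sub  r4, r5, r5 → r4=0x00
body[3] xor  r4, r2, r5 → r4=0x76
body[4] xor  r1, r7, r7 → r1=0x00
body[5] sub  r3, r5, #45 → r3=0x84
body[6] add  r6, r1, #55 → r6=0x37
epilogue: pop r6=0x57, sp=0xdb
r6 is callee-saved → restored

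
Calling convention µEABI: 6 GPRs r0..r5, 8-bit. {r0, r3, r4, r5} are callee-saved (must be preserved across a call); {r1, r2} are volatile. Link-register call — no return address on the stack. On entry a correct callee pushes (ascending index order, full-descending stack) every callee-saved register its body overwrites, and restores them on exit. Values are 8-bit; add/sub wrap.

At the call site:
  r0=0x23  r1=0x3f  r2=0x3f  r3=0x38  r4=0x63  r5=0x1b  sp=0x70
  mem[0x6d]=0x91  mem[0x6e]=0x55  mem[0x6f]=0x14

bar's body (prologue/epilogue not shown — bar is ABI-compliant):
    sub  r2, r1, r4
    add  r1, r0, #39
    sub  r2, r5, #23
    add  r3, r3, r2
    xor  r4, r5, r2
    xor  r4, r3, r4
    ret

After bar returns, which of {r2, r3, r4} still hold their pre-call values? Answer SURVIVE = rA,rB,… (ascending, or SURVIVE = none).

prologue: push r3 → mem[0x6f]=0x38, sp=0x6f
prologue: push r4 → mem[0x6e]=0x63, sp=0x6e
body[0] sub  r2, r1, r4 → r2=0xdc
body[1] add  r1, r0, #39 → r1=0x4a
body[2] sub  r2, r5, #23 → r2=0x04
body[3] add  r3, r3, r2 → r3=0x3c
body[4] xor  r4, r5, r2 → r4=0x1f
body[5] xor  r4, r3, r4 → r4=0x23
epilogue: pop r4=0x63, sp=0x6f
epilogue: pop r3=0x38, sp=0x70
r2: caller-saved, written=True
r3: callee-saved, written=True
r4: callee-saved, written=True

SURVIVE = r3,r4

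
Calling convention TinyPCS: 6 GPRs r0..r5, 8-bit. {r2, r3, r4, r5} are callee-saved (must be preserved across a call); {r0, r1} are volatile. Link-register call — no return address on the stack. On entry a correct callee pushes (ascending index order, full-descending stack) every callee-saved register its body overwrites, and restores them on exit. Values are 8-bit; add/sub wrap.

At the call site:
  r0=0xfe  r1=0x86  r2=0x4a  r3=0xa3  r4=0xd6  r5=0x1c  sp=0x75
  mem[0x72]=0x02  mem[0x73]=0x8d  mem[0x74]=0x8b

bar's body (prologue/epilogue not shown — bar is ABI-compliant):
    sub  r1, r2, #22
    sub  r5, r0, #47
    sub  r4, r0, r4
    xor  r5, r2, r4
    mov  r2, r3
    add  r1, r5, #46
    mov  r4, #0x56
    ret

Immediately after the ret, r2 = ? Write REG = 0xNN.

REG = 0x4a

prologue: push r2 -> mem[0x74]=0x4a, sp=0x74
prologue: push r4 -> mem[0x73]=0xd6, sp=0x73
prologue: push r5 -> mem[0x72]=0x1c, sp=0x72
body[0] sub  r1, r2, #22 -> r1=0x34
body[1] sub  r5, r0, #47 -> r5=0xcf
body[2] sub  r4, r0, r4 -> r4=0x28
body[3] xor  r5, r2, r4 -> r5=0x62
body[4] mov  r2, r3 -> r2=0xa3
body[5] add  r1, r5, #46 -> r1=0x90
body[6] mov  r4, #0x56 -> r4=0x56
epilogue: pop r5=0x1c, sp=0x73
epilogue: pop r4=0xd6, sp=0x74
epilogue: pop r2=0x4a, sp=0x75
r2 is callee-saved -> restored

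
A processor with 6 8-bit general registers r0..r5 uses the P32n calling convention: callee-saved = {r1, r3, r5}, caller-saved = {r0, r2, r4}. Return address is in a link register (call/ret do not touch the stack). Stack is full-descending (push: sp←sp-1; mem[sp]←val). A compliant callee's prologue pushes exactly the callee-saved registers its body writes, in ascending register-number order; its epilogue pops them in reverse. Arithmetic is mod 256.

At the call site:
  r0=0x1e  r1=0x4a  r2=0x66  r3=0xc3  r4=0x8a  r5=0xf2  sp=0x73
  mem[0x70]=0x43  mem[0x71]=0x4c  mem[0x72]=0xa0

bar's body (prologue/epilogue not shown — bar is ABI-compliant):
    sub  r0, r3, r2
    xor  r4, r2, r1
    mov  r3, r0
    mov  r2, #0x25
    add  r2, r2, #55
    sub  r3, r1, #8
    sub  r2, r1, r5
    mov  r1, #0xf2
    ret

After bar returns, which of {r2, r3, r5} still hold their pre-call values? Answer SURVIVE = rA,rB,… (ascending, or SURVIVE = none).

prologue: push r1 -> mem[0x72]=0x4a, sp=0x72
prologue: push r3 -> mem[0x71]=0xc3, sp=0x71
body[0] sub  r0, r3, r2 -> r0=0x5d
body[1] xor  r4, r2, r1 -> r4=0x2c
body[2] mov  r3, r0 -> r3=0x5d
body[3] mov  r2, #0x25 -> r2=0x25
body[4] add  r2, r2, #55 -> r2=0x5c
body[5] sub  r3, r1, #8 -> r3=0x42
body[6] sub  r2, r1, r5 -> r2=0x58
body[7] mov  r1, #0xf2 -> r1=0xf2
epilogue: pop r3=0xc3, sp=0x72
epilogue: pop r1=0x4a, sp=0x73
r2: caller-saved, written=True
r3: callee-saved, written=True
r5: callee-saved, written=False

SURVIVE = r3,r5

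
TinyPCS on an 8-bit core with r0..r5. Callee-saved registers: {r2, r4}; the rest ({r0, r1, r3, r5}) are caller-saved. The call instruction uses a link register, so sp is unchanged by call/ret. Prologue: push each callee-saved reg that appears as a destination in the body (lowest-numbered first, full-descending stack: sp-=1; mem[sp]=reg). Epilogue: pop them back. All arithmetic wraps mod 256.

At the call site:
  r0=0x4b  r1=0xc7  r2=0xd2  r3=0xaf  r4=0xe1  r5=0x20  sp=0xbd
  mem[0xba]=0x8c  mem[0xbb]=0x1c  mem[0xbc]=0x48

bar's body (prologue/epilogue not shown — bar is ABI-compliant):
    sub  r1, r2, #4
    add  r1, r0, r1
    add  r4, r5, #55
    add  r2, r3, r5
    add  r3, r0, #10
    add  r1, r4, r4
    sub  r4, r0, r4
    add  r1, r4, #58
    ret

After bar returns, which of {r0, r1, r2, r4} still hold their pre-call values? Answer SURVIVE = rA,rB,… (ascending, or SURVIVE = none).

SURVIVE = r0,r2,r4

prologue: push r2 → mem[0xbc]=0xd2, sp=0xbc
prologue: push r4 → mem[0xbb]=0xe1, sp=0xbb
body[0] sub  r1, r2, #4 → r1=0xce
body[1] add  r1, r0, r1 → r1=0x19
body[2] add  r4, r5, #55 → r4=0x57
body[3] add  r2, r3, r5 → r2=0xcf
body[4] add  r3, r0, #10 → r3=0x55
body[5] add  r1, r4, r4 → r1=0xae
body[6] sub  r4, r0, r4 → r4=0xf4
body[7] add  r1, r4, #58 → r1=0x2e
epilogue: pop r4=0xe1, sp=0xbc
epilogue: pop r2=0xd2, sp=0xbd
r0: caller-saved, written=False
r1: caller-saved, written=True
r2: callee-saved, written=True
r4: callee-saved, written=True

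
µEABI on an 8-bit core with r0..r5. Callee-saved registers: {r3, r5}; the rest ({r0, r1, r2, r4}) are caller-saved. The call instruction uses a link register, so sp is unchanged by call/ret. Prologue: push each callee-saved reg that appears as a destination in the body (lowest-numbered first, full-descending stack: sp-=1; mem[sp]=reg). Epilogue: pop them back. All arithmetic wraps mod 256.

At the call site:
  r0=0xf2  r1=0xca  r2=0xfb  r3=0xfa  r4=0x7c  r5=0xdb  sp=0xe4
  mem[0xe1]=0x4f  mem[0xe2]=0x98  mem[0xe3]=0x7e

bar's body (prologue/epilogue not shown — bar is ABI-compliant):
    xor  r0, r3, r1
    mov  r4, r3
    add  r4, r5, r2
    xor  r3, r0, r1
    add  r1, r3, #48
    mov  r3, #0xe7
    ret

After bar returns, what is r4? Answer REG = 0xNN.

REG = 0xd6

prologue: push r3 -> mem[0xe3]=0xfa, sp=0xe3
body[0] xor  r0, r3, r1 -> r0=0x30
body[1] mov  r4, r3 -> r4=0xfa
body[2] add  r4, r5, r2 -> r4=0xd6
body[3] xor  r3, r0, r1 -> r3=0xfa
body[4] add  r1, r3, #48 -> r1=0x2a
body[5] mov  r3, #0xe7 -> r3=0xe7
epilogue: pop r3=0xfa, sp=0xe4
r4 is caller-saved -> body value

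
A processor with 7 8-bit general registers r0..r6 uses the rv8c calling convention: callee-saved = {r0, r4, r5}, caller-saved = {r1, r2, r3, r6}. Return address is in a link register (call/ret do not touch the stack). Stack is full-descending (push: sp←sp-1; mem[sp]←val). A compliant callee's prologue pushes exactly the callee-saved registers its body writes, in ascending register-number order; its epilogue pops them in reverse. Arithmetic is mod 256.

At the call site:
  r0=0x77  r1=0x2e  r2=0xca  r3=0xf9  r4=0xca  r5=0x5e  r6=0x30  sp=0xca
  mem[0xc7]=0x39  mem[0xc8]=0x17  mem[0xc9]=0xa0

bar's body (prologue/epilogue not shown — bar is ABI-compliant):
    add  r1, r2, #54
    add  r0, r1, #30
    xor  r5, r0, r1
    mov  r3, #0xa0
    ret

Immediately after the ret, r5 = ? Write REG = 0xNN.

prologue: push r0 -> mem[0xc9]=0x77, sp=0xc9
prologue: push r5 -> mem[0xc8]=0x5e, sp=0xc8
body[0] add  r1, r2, #54 -> r1=0x00
body[1] add  r0, r1, #30 -> r0=0x1e
body[2] xor  r5, r0, r1 -> r5=0x1e
body[3] mov  r3, #0xa0 -> r3=0xa0
epilogue: pop r5=0x5e, sp=0xc9
epilogue: pop r0=0x77, sp=0xca
r5 is callee-saved -> restored

REG = 0x5e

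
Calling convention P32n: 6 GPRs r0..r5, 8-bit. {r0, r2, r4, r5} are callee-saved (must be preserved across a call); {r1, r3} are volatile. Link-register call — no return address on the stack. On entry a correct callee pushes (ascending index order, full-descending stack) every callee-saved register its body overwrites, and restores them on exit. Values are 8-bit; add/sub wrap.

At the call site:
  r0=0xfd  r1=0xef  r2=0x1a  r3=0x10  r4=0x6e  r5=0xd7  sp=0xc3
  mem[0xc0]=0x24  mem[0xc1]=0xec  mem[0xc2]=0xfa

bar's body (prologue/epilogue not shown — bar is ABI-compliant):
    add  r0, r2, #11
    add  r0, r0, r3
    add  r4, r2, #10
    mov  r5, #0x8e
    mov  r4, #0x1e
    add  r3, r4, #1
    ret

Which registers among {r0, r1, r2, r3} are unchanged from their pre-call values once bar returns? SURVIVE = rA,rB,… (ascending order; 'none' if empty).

prologue: push r0 → mem[0xc2]=0xfd, sp=0xc2
prologue: push r4 → mem[0xc1]=0x6e, sp=0xc1
prologue: push r5 → mem[0xc0]=0xd7, sp=0xc0
body[0] add  r0, r2, #11 → r0=0x25
body[1] add  r0, r0, r3 → r0=0x35
body[2] add  r4, r2, #10 → r4=0x24
body[3] mov  r5, #0x8e → r5=0x8e
body[4] mov  r4, #0x1e → r4=0x1e
body[5] add  r3, r4, #1 → r3=0x1f
epilogue: pop r5=0xd7, sp=0xc1
epilogue: pop r4=0x6e, sp=0xc2
epilogue: pop r0=0xfd, sp=0xc3
r0: callee-saved, written=True
r1: caller-saved, written=False
r2: callee-saved, written=False
r3: caller-saved, written=True

SURVIVE = r0,r1,r2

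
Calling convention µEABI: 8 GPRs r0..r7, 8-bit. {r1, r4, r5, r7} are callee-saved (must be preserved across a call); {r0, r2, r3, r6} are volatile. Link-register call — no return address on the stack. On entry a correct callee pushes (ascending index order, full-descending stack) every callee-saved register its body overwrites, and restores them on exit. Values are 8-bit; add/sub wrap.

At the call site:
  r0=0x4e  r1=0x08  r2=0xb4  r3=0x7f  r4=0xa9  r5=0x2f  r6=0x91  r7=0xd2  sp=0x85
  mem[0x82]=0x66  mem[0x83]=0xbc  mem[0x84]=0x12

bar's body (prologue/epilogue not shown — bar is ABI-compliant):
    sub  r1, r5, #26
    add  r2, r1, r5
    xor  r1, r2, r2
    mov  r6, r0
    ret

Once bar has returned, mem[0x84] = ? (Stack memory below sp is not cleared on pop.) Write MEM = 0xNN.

prologue: push r1 -> mem[0x84]=0x08, sp=0x84
body[0] sub  r1, r5, #26 -> r1=0x15
body[1] add  r2, r1, r5 -> r2=0x44
body[2] xor  r1, r2, r2 -> r1=0x00
body[3] mov  r6, r0 -> r6=0x4e
epilogue: pop r1=0x08, sp=0x85
prologue pushed ['r1'] at ['0x84']

MEM = 0x08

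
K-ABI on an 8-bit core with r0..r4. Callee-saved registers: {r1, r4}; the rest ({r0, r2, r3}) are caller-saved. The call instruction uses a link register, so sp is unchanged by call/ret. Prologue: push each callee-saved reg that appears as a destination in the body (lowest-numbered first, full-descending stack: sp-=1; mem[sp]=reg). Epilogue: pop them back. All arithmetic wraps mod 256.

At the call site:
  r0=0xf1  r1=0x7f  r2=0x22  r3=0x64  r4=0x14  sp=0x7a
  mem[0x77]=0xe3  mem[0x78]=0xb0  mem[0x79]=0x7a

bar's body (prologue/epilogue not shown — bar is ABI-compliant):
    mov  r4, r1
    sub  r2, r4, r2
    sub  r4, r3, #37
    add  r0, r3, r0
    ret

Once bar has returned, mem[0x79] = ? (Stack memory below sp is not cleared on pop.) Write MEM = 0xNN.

prologue: push r4 → mem[0x79]=0x14, sp=0x79
body[0] mov  r4, r1 → r4=0x7f
body[1] sub  r2, r4, r2 → r2=0x5d
body[2] sub  r4, r3, #37 → r4=0x3f
body[3] add  r0, r3, r0 → r0=0x55
epilogue: pop r4=0x14, sp=0x7a
prologue pushed ['r4'] at ['0x79']

MEM = 0x14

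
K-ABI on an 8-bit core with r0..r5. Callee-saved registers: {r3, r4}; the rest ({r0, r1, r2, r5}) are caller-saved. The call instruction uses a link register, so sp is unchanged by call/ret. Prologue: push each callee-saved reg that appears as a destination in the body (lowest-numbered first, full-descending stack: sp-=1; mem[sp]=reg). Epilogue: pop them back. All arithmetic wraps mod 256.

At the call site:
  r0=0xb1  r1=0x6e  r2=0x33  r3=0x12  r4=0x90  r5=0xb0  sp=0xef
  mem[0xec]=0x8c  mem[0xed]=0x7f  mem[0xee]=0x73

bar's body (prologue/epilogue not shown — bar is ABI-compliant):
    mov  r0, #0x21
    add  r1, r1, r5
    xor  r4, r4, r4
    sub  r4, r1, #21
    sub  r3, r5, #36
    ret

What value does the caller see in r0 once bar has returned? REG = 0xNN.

prologue: push r3 -> mem[0xee]=0x12, sp=0xee
prologue: push r4 -> mem[0xed]=0x90, sp=0xed
body[0] mov  r0, #0x21 -> r0=0x21
body[1] add  r1, r1, r5 -> r1=0x1e
body[2] xor  r4, r4, r4 -> r4=0x00
body[3] sub  r4, r1, #21 -> r4=0x09
body[4] sub  r3, r5, #36 -> r3=0x8c
epilogue: pop r4=0x90, sp=0xee
epilogue: pop r3=0x12, sp=0xef
r0 is caller-saved -> body value

REG = 0x21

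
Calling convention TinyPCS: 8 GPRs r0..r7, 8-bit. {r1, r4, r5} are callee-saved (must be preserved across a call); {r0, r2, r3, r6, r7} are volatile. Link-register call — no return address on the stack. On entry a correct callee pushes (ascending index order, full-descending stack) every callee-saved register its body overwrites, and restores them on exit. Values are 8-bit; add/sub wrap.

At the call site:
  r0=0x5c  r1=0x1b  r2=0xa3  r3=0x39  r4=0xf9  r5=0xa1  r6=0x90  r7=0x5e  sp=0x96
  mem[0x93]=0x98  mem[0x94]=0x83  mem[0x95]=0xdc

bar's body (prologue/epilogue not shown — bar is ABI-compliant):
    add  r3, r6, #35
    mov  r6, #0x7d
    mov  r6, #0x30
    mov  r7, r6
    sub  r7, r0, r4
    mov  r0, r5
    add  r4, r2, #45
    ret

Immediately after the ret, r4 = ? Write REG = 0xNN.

REG = 0xf9

prologue: push r4 -> mem[0x95]=0xf9, sp=0x95
body[0] add  r3, r6, #35 -> r3=0xb3
body[1] mov  r6, #0x7d -> r6=0x7d
body[2] mov  r6, #0x30 -> r6=0x30
body[3] mov  r7, r6 -> r7=0x30
body[4] sub  r7, r0, r4 -> r7=0x63
body[5] mov  r0, r5 -> r0=0xa1
body[6] add  r4, r2, #45 -> r4=0xd0
epilogue: pop r4=0xf9, sp=0x96
r4 is callee-saved -> restored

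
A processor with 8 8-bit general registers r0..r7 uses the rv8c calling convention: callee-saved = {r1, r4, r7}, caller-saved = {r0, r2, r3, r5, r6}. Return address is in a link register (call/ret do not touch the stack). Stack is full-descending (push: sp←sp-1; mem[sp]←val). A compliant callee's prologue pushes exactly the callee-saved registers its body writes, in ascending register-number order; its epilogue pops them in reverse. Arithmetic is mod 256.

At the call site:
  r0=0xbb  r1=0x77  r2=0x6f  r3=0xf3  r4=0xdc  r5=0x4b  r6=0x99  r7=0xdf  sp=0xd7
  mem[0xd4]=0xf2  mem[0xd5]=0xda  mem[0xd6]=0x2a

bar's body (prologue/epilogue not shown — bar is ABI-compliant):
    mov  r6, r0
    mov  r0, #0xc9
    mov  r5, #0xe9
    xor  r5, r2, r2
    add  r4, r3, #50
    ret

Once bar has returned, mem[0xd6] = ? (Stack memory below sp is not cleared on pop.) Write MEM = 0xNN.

prologue: push r4 -> mem[0xd6]=0xdc, sp=0xd6
body[0] mov  r6, r0 -> r6=0xbb
body[1] mov  r0, #0xc9 -> r0=0xc9
body[2] mov  r5, #0xe9 -> r5=0xe9
body[3] xor  r5, r2, r2 -> r5=0x00
body[4] add  r4, r3, #50 -> r4=0x25
epilogue: pop r4=0xdc, sp=0xd7
prologue pushed ['r4'] at ['0xd6']

MEM = 0xdc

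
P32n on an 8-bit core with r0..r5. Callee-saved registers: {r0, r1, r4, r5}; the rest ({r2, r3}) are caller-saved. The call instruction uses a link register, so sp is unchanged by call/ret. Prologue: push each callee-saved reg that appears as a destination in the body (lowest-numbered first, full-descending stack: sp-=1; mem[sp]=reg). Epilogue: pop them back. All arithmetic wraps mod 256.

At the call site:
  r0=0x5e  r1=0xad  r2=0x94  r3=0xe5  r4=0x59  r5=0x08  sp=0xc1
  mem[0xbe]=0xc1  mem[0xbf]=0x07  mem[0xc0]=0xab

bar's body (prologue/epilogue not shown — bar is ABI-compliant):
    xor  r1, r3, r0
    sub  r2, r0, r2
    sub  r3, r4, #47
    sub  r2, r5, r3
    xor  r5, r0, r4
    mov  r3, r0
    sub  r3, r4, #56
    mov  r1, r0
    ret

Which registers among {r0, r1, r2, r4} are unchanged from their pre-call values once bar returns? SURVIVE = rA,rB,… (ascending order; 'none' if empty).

prologue: push r1 → mem[0xc0]=0xad, sp=0xc0
prologue: push r5 → mem[0xbf]=0x08, sp=0xbf
body[0] xor  r1, r3, r0 → r1=0xbb
body[1] sub  r2, r0, r2 → r2=0xca
body[2] sub  r3, r4, #47 → r3=0x2a
body[3] sub  r2, r5, r3 → r2=0xde
body[4] xor  r5, r0, r4 → r5=0x07
body[5] mov  r3, r0 → r3=0x5e
body[6] sub  r3, r4, #56 → r3=0x21
body[7] mov  r1, r0 → r1=0x5e
epilogue: pop r5=0x08, sp=0xc0
epilogue: pop r1=0xad, sp=0xc1
r0: callee-saved, written=False
r1: callee-saved, written=True
r2: caller-saved, written=True
r4: callee-saved, written=False

SURVIVE = r0,r1,r4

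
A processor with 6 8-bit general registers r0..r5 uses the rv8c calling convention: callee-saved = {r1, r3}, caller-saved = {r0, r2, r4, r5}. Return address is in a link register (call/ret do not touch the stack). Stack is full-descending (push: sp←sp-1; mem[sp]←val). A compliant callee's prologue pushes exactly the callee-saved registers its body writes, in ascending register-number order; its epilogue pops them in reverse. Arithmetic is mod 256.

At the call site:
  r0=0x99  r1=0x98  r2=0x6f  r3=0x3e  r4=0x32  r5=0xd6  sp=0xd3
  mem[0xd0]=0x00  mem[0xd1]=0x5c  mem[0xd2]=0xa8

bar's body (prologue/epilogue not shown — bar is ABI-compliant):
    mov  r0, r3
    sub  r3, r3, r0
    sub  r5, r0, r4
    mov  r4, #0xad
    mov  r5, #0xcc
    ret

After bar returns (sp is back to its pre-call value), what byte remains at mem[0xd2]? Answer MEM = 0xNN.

prologue: push r3 -> mem[0xd2]=0x3e, sp=0xd2
body[0] mov  r0, r3 -> r0=0x3e
body[1] sub  r3, r3, r0 -> r3=0x00
body[2] sub  r5, r0, r4 -> r5=0x0c
body[3] mov  r4, #0xad -> r4=0xad
body[4] mov  r5, #0xcc -> r5=0xcc
epilogue: pop r3=0x3e, sp=0xd3
prologue pushed ['r3'] at ['0xd2']

MEM = 0x3e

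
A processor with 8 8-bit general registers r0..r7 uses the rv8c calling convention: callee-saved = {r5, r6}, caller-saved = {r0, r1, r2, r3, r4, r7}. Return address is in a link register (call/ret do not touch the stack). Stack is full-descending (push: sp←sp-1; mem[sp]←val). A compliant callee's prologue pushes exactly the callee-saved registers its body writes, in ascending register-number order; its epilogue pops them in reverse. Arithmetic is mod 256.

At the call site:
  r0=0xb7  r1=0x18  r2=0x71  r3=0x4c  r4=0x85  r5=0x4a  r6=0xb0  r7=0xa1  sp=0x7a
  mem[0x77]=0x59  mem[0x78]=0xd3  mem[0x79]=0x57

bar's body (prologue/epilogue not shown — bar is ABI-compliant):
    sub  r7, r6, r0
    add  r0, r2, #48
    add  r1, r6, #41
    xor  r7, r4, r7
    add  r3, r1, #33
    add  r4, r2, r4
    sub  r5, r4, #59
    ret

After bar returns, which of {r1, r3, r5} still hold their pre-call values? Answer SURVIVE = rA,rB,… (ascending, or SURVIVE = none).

SURVIVE = r5

prologue: push r5 -> mem[0x79]=0x4a, sp=0x79
body[0] sub  r7, r6, r0 -> r7=0xf9
body[1] add  r0, r2, #48 -> r0=0xa1
body[2] add  r1, r6, #41 -> r1=0xd9
body[3] xor  r7, r4, r7 -> r7=0x7c
body[4] add  r3, r1, #33 -> r3=0xfa
body[5] add  r4, r2, r4 -> r4=0xf6
body[6] sub  r5, r4, #59 -> r5=0xbb
epilogue: pop r5=0x4a, sp=0x7a
r1: caller-saved, written=True
r3: caller-saved, written=True
r5: callee-saved, written=True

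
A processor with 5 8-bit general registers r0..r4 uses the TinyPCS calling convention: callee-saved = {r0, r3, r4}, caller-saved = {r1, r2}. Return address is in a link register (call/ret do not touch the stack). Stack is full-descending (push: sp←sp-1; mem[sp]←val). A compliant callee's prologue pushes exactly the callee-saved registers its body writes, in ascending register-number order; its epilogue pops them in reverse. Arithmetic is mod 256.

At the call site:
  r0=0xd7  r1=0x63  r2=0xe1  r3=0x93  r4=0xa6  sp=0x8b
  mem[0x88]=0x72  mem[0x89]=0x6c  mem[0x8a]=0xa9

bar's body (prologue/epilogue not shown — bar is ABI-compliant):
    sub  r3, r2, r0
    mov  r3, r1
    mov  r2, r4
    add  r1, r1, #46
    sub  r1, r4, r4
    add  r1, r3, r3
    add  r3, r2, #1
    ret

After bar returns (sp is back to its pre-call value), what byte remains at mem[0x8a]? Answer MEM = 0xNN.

MEM = 0x93

prologue: push r3 -> mem[0x8a]=0x93, sp=0x8a
body[0] sub  r3, r2, r0 -> r3=0x0a
body[1] mov  r3, r1 -> r3=0x63
body[2] mov  r2, r4 -> r2=0xa6
body[3] add  r1, r1, #46 -> r1=0x91
body[4] sub  r1, r4, r4 -> r1=0x00
body[5] add  r1, r3, r3 -> r1=0xc6
body[6] add  r3, r2, #1 -> r3=0xa7
epilogue: pop r3=0x93, sp=0x8b
prologue pushed ['r3'] at ['0x8a']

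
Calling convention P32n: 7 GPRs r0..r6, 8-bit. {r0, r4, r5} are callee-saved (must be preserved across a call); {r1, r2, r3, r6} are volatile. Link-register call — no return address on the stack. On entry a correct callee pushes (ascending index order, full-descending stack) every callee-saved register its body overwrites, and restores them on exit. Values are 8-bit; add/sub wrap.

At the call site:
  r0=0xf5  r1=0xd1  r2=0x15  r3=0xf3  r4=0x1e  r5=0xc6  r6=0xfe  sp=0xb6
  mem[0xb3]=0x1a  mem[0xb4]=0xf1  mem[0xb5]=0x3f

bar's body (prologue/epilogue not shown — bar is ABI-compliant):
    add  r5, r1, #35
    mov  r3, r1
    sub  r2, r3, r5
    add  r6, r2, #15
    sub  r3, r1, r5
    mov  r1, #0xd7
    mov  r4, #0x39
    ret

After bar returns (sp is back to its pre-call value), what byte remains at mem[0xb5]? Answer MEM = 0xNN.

MEM = 0x1e

prologue: push r4 → mem[0xb5]=0x1e, sp=0xb5
prologue: push r5 → mem[0xb4]=0xc6, sp=0xb4
body[0] add  r5, r1, #35 → r5=0xf4
body[1] mov  r3, r1 → r3=0xd1
body[2] sub  r2, r3, r5 → r2=0xdd
body[3] add  r6, r2, #15 → r6=0xec
body[4] sub  r3, r1, r5 → r3=0xdd
body[5] mov  r1, #0xd7 → r1=0xd7
body[6] mov  r4, #0x39 → r4=0x39
epilogue: pop r5=0xc6, sp=0xb5
epilogue: pop r4=0x1e, sp=0xb6
prologue pushed ['r4', 'r5'] at ['0xb5', '0xb4']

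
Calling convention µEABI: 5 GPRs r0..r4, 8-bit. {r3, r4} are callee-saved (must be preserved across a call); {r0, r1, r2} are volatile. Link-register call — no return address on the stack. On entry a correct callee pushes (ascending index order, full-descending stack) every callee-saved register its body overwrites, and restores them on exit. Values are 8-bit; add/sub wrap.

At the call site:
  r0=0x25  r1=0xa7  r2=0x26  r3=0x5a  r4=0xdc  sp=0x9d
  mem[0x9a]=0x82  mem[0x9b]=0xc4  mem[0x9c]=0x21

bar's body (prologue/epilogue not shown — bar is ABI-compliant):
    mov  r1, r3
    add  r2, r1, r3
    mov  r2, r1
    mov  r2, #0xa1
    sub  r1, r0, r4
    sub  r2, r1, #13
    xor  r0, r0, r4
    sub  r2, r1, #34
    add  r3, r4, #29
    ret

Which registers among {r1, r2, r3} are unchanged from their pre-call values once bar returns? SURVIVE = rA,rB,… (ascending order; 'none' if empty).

SURVIVE = r3

prologue: push r3 -> mem[0x9c]=0x5a, sp=0x9c
body[0] mov  r1, r3 -> r1=0x5a
body[1] add  r2, r1, r3 -> r2=0xb4
body[2] mov  r2, r1 -> r2=0x5a
body[3] mov  r2, #0xa1 -> r2=0xa1
body[4] sub  r1, r0, r4 -> r1=0x49
body[5] sub  r2, r1, #13 -> r2=0x3c
body[6] xor  r0, r0, r4 -> r0=0xf9
body[7] sub  r2, r1, #34 -> r2=0x27
body[8] add  r3, r4, #29 -> r3=0xf9
epilogue: pop r3=0x5a, sp=0x9d
r1: caller-saved, written=True
r2: caller-saved, written=True
r3: callee-saved, written=True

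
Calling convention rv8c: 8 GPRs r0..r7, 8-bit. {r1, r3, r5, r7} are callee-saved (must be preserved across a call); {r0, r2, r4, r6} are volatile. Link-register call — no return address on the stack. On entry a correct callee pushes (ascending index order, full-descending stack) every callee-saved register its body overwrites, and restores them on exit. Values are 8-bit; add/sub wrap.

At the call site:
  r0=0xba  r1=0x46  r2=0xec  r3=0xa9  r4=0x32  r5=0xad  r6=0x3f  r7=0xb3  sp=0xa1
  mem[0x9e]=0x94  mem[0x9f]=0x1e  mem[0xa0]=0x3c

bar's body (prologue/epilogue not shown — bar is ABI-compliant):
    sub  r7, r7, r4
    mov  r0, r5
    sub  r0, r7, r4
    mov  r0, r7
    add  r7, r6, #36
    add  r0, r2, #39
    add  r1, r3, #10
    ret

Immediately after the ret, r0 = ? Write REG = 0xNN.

prologue: push r1 → mem[0xa0]=0x46, sp=0xa0
prologue: push r7 → mem[0x9f]=0xb3, sp=0x9f
body[0] sub  r7, r7, r4 → r7=0x81
body[1] mov  r0, r5 → r0=0xad
body[2] sub  r0, r7, r4 → r0=0x4f
body[3] mov  r0, r7 → r0=0x81
body[4] add  r7, r6, #36 → r7=0x63
body[5] add  r0, r2, #39 → r0=0x13
body[6] add  r1, r3, #10 → r1=0xb3
epilogue: pop r7=0xb3, sp=0xa0
epilogue: pop r1=0x46, sp=0xa1
r0 is caller-saved → body value

REG = 0x13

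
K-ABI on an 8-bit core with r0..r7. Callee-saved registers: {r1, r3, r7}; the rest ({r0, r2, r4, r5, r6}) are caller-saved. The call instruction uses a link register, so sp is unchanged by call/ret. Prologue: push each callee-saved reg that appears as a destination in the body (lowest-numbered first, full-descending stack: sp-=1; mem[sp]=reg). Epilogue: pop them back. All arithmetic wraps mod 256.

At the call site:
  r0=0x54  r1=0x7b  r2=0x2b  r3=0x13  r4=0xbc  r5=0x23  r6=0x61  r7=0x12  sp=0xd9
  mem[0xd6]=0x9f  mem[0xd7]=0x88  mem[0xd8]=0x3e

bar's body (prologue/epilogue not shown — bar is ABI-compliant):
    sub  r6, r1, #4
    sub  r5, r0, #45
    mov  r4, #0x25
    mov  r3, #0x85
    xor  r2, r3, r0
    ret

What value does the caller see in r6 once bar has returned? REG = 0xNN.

prologue: push r3 → mem[0xd8]=0x13, sp=0xd8
body[0] sub  r6, r1, #4 → r6=0x77
body[1] sub  r5, r0, #45 → r5=0x27
body[2] mov  r4, #0x25 → r4=0x25
body[3] mov  r3, #0x85 → r3=0x85
body[4] xor  r2, r3, r0 → r2=0xd1
epilogue: pop r3=0x13, sp=0xd9
r6 is caller-saved → body value

REG = 0x77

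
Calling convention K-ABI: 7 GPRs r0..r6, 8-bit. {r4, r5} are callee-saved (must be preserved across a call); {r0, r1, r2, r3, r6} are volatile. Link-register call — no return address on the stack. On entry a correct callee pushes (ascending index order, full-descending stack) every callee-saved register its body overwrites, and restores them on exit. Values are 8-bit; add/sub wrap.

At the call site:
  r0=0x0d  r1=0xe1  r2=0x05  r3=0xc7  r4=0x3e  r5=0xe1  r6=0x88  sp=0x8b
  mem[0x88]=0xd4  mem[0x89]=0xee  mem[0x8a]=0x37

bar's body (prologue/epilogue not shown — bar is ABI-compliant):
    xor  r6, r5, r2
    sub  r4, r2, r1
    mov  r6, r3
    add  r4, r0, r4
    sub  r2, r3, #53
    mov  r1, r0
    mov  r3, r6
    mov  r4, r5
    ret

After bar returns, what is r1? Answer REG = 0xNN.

prologue: push r4 → mem[0x8a]=0x3e, sp=0x8a
body[0] xor  r6, r5, r2 → r6=0xe4
body[1] sub  r4, r2, r1 → r4=0x24
body[2] mov  r6, r3 → r6=0xc7
body[3] add  r4, r0, r4 → r4=0x31
body[4] sub  r2, r3, #53 → r2=0x92
body[5] mov  r1, r0 → r1=0x0d
body[6] mov  r3, r6 → r3=0xc7
body[7] mov  r4, r5 → r4=0xe1
epilogue: pop r4=0x3e, sp=0x8b
r1 is caller-saved → body value

REG = 0x0d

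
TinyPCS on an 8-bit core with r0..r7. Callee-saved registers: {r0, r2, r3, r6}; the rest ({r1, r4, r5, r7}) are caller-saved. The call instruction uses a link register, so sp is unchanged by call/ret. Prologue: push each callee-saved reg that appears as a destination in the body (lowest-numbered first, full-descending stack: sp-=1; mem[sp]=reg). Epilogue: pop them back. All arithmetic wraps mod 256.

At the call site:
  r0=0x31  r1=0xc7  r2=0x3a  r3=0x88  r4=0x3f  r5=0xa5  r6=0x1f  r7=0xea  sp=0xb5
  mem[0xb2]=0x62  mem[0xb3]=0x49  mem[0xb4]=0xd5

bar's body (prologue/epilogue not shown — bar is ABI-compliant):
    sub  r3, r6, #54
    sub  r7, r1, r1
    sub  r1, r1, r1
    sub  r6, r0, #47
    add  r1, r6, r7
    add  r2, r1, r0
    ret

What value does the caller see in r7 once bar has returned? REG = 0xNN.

prologue: push r2 -> mem[0xb4]=0x3a, sp=0xb4
prologue: push r3 -> mem[0xb3]=0x88, sp=0xb3
prologue: push r6 -> mem[0xb2]=0x1f, sp=0xb2
body[0] sub  r3, r6, #54 -> r3=0xe9
body[1] sub  r7, r1, r1 -> r7=0x00
body[2] sub  r1, r1, r1 -> r1=0x00
body[3] sub  r6, r0, #47 -> r6=0x02
body[4] add  r1, r6, r7 -> r1=0x02
body[5] add  r2, r1, r0 -> r2=0x33
epilogue: pop r6=0x1f, sp=0xb3
epilogue: pop r3=0x88, sp=0xb4
epilogue: pop r2=0x3a, sp=0xb5
r7 is caller-saved -> body value

REG = 0x00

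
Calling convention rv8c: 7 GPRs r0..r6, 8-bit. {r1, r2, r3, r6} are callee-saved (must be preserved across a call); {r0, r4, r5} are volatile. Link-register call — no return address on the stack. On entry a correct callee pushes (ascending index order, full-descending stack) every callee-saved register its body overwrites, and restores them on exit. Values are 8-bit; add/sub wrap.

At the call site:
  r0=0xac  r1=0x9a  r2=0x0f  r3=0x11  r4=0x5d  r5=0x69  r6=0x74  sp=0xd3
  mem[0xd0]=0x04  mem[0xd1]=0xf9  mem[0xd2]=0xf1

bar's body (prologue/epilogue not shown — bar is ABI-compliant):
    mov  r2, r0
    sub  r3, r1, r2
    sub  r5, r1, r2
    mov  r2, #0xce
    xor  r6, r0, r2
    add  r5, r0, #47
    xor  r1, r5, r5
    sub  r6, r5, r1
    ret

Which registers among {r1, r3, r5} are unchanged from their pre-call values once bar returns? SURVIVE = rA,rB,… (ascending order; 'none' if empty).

prologue: push r1 → mem[0xd2]=0x9a, sp=0xd2
prologue: push r2 → mem[0xd1]=0x0f, sp=0xd1
prologue: push r3 → mem[0xd0]=0x11, sp=0xd0
prologue: push r6 → mem[0xcf]=0x74, sp=0xcf
body[0] mov  r2, r0 → r2=0xac
body[1] sub  r3, r1, r2 → r3=0xee
body[2] sub  r5, r1, r2 → r5=0xee
body[3] mov  r2, #0xce → r2=0xce
body[4] xor  r6, r0, r2 → r6=0x62
body[5] add  r5, r0, #47 → r5=0xdb
body[6] xor  r1, r5, r5 → r1=0x00
body[7] sub  r6, r5, r1 → r6=0xdb
epilogue: pop r6=0x74, sp=0xd0
epilogue: pop r3=0x11, sp=0xd1
epilogue: pop r2=0x0f, sp=0xd2
epilogue: pop r1=0x9a, sp=0xd3
r1: callee-saved, written=True
r3: callee-saved, written=True
r5: caller-saved, written=True

SURVIVE = r1,r3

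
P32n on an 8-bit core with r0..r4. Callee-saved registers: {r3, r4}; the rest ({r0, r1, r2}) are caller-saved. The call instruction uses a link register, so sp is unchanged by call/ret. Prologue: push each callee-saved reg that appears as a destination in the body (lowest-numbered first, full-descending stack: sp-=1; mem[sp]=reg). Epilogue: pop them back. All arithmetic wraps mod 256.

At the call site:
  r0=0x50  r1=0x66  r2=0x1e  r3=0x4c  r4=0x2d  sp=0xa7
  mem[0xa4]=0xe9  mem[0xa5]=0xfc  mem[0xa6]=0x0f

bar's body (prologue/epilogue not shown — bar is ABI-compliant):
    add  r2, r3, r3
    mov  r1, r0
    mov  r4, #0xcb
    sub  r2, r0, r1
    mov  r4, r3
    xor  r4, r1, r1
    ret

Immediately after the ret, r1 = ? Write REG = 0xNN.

REG = 0x50

prologue: push r4 -> mem[0xa6]=0x2d, sp=0xa6
body[0] add  r2, r3, r3 -> r2=0x98
body[1] mov  r1, r0 -> r1=0x50
body[2] mov  r4, #0xcb -> r4=0xcb
body[3] sub  r2, r0, r1 -> r2=0x00
body[4] mov  r4, r3 -> r4=0x4c
body[5] xor  r4, r1, r1 -> r4=0x00
epilogue: pop r4=0x2d, sp=0xa7
r1 is caller-saved -> body value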